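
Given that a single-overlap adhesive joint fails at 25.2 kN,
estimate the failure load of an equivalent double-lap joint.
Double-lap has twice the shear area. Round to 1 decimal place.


Double-lap factor = 2
Expected load = 25.2 * 2 = 50.4 kN

50.4


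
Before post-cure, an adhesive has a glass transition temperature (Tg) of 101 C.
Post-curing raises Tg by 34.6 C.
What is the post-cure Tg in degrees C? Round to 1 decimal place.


Tg_post = Tg_base + delta_Tg
= 101 + 34.6
= 135.6 C

135.6


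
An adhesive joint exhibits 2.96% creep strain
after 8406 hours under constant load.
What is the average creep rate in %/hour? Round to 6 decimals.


Creep rate = strain / time
= 2.96 / 8406
= 0.000352 %/h

0.000352


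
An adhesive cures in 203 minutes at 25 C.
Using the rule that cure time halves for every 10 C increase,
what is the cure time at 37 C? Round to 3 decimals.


Factor = 2^((37 - 25) / 10) = 2.2974
Cure time = 203 / 2.2974
= 88.361 minutes

88.361


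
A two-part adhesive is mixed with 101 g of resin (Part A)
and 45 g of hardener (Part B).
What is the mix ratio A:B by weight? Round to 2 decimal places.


Mix ratio = mass_A / mass_B
= 101 / 45
= 2.24

2.24


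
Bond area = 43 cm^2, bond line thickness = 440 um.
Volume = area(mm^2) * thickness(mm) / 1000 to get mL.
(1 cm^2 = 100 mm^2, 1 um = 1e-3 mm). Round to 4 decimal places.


area_mm2 = 43 * 100 = 4300
blt_mm = 440 * 1e-3 = 0.44
vol_mm3 = 4300 * 0.44 = 1892.0
vol_mL = 1892.0 / 1000 = 1.8920 mL

1.8920


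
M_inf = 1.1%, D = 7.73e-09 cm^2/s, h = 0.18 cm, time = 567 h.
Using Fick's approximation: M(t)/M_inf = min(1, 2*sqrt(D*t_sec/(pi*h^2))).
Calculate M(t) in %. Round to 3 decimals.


t = 2041200 s
ratio = min(1, 2*sqrt(7.73e-09*2041200/(pi*0.0324)))
= 0.787436
M(t) = 1.1 * 0.787436 = 0.866%

0.866


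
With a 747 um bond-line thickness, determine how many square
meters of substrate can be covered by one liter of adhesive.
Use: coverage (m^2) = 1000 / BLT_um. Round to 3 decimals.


Coverage = 1000 / 747 = 1.339 m^2

1.339


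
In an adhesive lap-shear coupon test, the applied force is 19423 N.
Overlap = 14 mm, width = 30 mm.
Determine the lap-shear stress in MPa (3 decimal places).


stress = F / (overlap * width)
= 19423 / (14 * 30)
= 46.245 MPa

46.245


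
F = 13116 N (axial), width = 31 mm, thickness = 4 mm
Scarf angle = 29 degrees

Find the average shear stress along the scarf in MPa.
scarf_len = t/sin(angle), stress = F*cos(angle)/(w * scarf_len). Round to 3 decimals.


scarf_len = 4/sin(29 deg) = 8.2507
cos(29 deg) = 0.874620
stress = 13116*0.874620/(31*8.2507) = 44.851 MPa

44.851


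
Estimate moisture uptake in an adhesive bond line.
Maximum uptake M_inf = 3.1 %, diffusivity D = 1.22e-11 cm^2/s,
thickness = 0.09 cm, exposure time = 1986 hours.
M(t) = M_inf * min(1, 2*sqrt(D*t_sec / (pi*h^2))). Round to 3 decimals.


Convert time: 1986 h = 7149600 s
ratio = min(1, 2*sqrt(1.22e-11*7149600/(pi*0.09^2)))
= 0.117094
M(t) = 3.1 * 0.117094 = 0.363%

0.363


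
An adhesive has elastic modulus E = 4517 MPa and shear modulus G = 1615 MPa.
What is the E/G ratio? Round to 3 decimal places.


E/G = 4517 / 1615 = 2.797

2.797


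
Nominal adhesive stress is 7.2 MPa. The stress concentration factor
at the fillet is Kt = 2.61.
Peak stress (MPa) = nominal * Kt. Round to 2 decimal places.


Peak = 7.2 * 2.61 = 18.79 MPa

18.79


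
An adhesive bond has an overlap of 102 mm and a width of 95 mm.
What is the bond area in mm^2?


Bond area = overlap * width
= 102 * 95
= 9690 mm^2

9690


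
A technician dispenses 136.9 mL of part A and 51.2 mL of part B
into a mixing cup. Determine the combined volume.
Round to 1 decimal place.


Combined volume = 136.9 + 51.2
= 188.1 mL

188.1


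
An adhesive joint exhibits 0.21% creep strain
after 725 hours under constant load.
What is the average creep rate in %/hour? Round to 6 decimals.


Creep rate = strain / time
= 0.21 / 725
= 0.000290 %/h

0.000290


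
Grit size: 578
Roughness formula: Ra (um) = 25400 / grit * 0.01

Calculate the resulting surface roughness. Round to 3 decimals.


Ra = 25400 / 578 * 0.01
= 0.439 um

0.439


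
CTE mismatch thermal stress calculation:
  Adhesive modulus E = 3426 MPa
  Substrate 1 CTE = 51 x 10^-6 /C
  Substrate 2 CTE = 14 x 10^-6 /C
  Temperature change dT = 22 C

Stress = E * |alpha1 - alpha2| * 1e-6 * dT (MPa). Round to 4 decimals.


delta_alpha = |51 - 14| = 37 x 10^-6/C
Stress = 3426 * 37e-6 * 22
= 2.7888 MPa

2.7888


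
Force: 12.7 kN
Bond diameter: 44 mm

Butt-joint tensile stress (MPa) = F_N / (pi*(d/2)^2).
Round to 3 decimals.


F_N = 12.7 * 1000 = 12700.0 N
A = pi*(22.0)^2 = 1520.5308 mm^2
stress = 12700.0 / 1520.5308 = 8.352 MPa

8.352


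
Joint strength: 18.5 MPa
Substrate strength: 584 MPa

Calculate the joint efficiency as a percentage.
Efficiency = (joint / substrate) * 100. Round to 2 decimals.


Efficiency = (18.5 / 584) * 100 = 3.17%

3.17


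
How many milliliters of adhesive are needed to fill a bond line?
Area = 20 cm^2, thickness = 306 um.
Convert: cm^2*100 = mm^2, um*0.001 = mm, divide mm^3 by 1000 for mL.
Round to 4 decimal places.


= (20 * 100) * (306 * 0.001) / 1000
= 0.6120 mL

0.6120


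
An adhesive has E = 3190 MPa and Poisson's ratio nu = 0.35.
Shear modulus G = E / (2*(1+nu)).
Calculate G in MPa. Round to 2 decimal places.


G = 3190 / (2*(1+0.35))
= 3190 / 2.70
= 1181.48 MPa

1181.48


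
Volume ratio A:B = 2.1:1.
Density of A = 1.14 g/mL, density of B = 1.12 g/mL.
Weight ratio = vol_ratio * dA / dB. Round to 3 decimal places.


Wt ratio = 2.1 * 1.14 / 1.12
= 2.138

2.138


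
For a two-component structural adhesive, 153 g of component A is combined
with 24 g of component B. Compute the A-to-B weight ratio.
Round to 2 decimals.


Weight ratio A:B = 153 / 24
= 6.38

6.38


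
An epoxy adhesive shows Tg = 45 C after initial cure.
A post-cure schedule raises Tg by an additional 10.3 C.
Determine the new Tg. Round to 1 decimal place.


New Tg = 45 + 10.3
= 55.3 C

55.3


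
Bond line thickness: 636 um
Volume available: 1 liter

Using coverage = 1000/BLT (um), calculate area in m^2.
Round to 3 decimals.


1 L = 1e6 mm^3, thickness = 636 um = 0.636 mm
Area = 1e6 / 0.636 mm^2 = (1e6 / 0.636) / 1e6 m^2 = 1000 / 636 m^2
= 1.572 m^2

1.572


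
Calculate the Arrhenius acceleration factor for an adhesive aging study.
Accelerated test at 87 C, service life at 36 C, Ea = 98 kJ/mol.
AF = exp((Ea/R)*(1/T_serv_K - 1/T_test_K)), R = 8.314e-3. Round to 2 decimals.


T_test = 360.15 K, T_serv = 309.15 K
Ea/R = 98 / 0.008314 = 11787.35
AF = exp(11787.35 * (1/309.15 - 1/360.15))
= 221.24

221.24


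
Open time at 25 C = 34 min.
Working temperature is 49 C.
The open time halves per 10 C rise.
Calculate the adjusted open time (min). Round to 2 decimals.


factor = 2^((49 - 25) / 10) = 5.2780
ot = 34 / 5.2780 = 6.44 min

6.44


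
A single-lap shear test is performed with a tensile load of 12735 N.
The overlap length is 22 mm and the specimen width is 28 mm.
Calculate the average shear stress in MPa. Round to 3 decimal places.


Shear stress = F / (overlap * width)
= 12735 / (22 * 28)
= 12735 / 616
= 20.674 MPa

20.674


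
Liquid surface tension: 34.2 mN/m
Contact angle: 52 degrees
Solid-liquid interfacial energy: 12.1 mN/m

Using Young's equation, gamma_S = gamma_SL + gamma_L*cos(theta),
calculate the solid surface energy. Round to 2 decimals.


gamma_S = 12.1 + 34.2 * cos(52)
= 33.16 mN/m

33.16


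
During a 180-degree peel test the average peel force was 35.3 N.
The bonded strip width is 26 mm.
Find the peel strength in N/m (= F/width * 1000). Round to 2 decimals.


Peel strength = F/width * 1000
= 35.3 / 26 * 1000
= 1357.69 N/m

1357.69


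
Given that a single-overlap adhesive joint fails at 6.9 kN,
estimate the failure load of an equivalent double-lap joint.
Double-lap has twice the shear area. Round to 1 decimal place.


Double-lap factor = 2
Expected load = 6.9 * 2 = 13.8 kN

13.8


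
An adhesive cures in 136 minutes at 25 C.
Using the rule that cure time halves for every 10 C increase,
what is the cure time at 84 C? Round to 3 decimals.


Factor = 2^((84 - 25) / 10) = 59.7141
Cure time = 136 / 59.7141
= 2.278 minutes

2.278


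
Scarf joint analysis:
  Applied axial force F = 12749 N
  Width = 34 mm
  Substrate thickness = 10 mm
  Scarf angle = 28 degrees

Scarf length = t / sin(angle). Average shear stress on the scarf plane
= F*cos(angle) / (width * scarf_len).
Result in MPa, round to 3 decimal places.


Scarf length = 10 / sin(28 deg) = 21.3005 mm
cos(28 deg) = 0.882948
Shear = 12749 * 0.882948 / (34 * 21.3005)
= 15.543 MPa

15.543


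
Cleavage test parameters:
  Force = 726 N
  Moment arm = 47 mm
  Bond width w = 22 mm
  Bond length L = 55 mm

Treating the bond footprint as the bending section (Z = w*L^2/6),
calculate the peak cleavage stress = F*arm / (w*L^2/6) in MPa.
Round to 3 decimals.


M = 726 * 47 = 34122 N*mm
Z = 22 * 55^2 / 6 = 66550 / 6 mm^3
sigma = M / Z = 6 * 34122 / 66550 = 204732 / 66550
= 3.076 MPa

3.076


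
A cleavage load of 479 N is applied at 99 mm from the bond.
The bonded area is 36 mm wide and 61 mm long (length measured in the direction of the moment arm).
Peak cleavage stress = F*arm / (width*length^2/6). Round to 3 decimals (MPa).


Moment = 479 * 99 = 47421 N*mm
Section modulus = 36 * 3721 / 6 = 133956 / 6 mm^3
Stress = 47421 / (133956 / 6) = 284526 / 133956
= 2.124 MPa

2.124


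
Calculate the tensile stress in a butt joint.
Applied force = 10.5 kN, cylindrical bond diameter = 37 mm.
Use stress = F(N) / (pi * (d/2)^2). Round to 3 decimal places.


A = pi * 18.5^2 = 1075.2101 mm^2
sigma = 10500.0 / 1075.2101 = 9.766 MPa

9.766


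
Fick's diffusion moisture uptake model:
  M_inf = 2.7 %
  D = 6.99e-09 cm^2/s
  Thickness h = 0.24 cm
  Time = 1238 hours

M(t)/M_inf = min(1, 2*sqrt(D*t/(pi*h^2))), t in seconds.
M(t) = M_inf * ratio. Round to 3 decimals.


t_sec = 1238 * 3600 = 4456800
ratio = 2*sqrt(6.99e-09*4456800/(pi*0.24^2))
= min(1, 0.829839)
= 0.829839
M(t) = 2.7 * 0.829839 = 2.241 %

2.241


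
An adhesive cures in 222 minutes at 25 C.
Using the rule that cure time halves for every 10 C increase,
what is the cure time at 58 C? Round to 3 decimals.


Factor = 2^((58 - 25) / 10) = 9.8492
Cure time = 222 / 9.8492
= 22.540 minutes

22.540


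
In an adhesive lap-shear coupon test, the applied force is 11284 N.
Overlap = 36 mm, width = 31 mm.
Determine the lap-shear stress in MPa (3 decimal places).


stress = F / (overlap * width)
= 11284 / (36 * 31)
= 10.111 MPa

10.111


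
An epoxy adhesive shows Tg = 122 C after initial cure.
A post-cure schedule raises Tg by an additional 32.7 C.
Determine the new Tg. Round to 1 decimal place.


New Tg = 122 + 32.7
= 154.7 C

154.7


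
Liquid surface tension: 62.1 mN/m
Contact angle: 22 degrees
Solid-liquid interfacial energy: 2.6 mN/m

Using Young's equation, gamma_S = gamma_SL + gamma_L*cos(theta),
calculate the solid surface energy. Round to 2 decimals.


gamma_S = 2.6 + 62.1 * cos(22)
= 60.18 mN/m

60.18


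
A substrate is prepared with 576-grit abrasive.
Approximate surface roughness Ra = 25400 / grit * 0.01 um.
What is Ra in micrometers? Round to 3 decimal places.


Ra = 25400 / 576 * 0.01 = 0.441 um

0.441


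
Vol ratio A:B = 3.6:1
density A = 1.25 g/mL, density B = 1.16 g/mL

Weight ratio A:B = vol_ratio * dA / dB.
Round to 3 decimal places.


Weight ratio = 3.6 * 1.25 / 1.16
= 3.879

3.879


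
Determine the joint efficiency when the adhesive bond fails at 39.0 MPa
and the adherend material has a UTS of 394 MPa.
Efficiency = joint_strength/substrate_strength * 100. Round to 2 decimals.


Joint efficiency = 39.0 / 394 * 100
= 9.90%

9.90


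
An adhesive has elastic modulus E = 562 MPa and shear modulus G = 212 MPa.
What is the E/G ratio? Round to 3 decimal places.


E/G = 562 / 212 = 2.651

2.651


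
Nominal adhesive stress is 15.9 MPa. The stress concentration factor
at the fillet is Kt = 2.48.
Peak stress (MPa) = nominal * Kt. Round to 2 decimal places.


Peak = 15.9 * 2.48 = 39.43 MPa

39.43


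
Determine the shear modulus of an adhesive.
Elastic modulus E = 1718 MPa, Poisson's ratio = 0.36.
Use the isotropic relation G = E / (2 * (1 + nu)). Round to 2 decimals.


G = 1718 / (2*(1+0.36)) = 1718 / 2.72
= 631.62 MPa

631.62


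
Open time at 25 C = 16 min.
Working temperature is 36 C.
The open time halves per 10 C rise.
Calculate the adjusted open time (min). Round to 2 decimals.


factor = 2^((36 - 25) / 10) = 2.1435
ot = 16 / 2.1435 = 7.46 min

7.46


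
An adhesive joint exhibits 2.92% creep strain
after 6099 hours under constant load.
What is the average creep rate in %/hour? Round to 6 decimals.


Creep rate = strain / time
= 2.92 / 6099
= 0.000479 %/h

0.000479


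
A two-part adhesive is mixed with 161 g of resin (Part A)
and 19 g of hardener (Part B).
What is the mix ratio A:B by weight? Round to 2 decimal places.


Mix ratio = mass_A / mass_B
= 161 / 19
= 8.47

8.47


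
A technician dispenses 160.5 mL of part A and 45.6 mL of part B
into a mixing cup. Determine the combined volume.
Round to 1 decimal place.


Combined volume = 160.5 + 45.6
= 206.1 mL

206.1


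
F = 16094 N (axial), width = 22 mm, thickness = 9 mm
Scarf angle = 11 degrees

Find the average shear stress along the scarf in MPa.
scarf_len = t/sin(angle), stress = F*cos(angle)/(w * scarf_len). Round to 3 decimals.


scarf_len = 9/sin(11 deg) = 47.1676
cos(11 deg) = 0.981627
stress = 16094*0.981627/(22*47.1676) = 15.225 MPa

15.225


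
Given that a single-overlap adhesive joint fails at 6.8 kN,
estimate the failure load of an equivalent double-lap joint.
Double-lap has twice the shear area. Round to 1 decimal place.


Double-lap factor = 2
Expected load = 6.8 * 2 = 13.6 kN

13.6


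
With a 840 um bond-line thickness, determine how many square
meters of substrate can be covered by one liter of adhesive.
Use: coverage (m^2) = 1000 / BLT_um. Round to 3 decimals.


Coverage = 1000 / 840 = 1.190 m^2

1.190


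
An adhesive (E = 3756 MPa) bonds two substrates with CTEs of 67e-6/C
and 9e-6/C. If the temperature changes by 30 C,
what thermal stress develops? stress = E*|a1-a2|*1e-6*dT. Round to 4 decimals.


Stress = 3756 * |67 - 9| * 1e-6 * 30
= 6.5354 MPa

6.5354


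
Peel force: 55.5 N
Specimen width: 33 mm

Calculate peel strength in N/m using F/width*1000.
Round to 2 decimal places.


Peel strength = 55.5 / 33 * 1000 = 1681.82 N/m

1681.82


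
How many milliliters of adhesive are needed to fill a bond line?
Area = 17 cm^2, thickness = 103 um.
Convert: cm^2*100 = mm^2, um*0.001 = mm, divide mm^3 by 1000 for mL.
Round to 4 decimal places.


= (17 * 100) * (103 * 0.001) / 1000
= 0.1751 mL

0.1751


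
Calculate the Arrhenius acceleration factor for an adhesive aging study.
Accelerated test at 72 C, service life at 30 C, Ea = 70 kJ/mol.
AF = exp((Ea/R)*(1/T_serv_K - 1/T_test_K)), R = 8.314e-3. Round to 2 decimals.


T_test = 345.15 K, T_serv = 303.15 K
Ea/R = 70 / 0.008314 = 8419.53
AF = exp(8419.53 * (1/303.15 - 1/345.15))
= 29.36

29.36


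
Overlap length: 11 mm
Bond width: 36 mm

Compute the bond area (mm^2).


Bond area = 11 * 36 = 396 mm^2

396


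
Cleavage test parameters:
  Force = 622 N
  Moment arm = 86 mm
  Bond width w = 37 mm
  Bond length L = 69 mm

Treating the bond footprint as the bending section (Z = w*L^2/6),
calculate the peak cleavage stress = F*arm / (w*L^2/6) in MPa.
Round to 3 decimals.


M = 622 * 86 = 53492 N*mm
Z = 37 * 69^2 / 6 = 176157 / 6 mm^3
sigma = M / Z = 6 * 53492 / 176157 = 320952 / 176157
= 1.822 MPa

1.822


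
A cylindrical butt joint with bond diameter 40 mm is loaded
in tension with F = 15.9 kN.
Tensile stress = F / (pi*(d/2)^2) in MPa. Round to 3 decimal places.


Area = pi * (40/2)^2 = 1256.6371 mm^2
Stress = 15.9*1000 / 1256.6371
= 12.653 MPa

12.653


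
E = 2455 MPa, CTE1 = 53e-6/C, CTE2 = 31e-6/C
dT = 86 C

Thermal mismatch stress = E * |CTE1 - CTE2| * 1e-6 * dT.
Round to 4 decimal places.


= 2455 * 22e-6 * 86
= 4.6449 MPa

4.6449


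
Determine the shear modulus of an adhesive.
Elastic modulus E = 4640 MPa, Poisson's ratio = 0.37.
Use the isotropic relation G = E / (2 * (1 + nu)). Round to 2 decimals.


G = 4640 / (2*(1+0.37)) = 4640 / 2.74
= 1693.43 MPa

1693.43


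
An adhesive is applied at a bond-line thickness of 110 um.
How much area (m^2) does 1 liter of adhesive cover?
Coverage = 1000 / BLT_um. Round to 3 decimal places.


Coverage = 1000 / 110 = 9.091 m^2

9.091


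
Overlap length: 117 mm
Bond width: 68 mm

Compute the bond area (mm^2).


Bond area = 117 * 68 = 7956 mm^2

7956


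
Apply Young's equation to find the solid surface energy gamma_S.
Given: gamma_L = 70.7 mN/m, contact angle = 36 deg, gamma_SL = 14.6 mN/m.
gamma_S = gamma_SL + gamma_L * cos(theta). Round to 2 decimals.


theta_rad = 36 * pi/180 = 0.628319
gamma_S = 14.6 + 70.7 * cos(0.628319)
= 71.80 mN/m

71.80


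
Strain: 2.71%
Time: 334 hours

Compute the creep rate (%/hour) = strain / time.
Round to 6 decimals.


Creep rate = 2.71 / 334
= 0.008114 %/h

0.008114


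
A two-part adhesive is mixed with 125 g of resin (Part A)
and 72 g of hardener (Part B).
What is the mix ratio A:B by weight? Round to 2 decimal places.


Mix ratio = mass_A / mass_B
= 125 / 72
= 1.74

1.74


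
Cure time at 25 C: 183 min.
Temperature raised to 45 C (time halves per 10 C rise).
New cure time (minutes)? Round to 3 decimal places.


Acceleration factor = 2^(20/10) = 4.0000
New time = 183 / 4.0000 = 45.750 min

45.750


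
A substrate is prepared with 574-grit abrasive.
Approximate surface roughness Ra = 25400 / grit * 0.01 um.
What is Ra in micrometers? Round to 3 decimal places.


Ra = 25400 / 574 * 0.01 = 0.443 um

0.443


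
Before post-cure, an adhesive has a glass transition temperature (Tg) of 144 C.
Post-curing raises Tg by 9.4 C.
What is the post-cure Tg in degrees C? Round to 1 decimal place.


Tg_post = Tg_base + delta_Tg
= 144 + 9.4
= 153.4 C

153.4


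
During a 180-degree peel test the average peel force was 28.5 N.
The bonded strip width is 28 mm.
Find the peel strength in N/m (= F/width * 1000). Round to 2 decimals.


Peel strength = F/width * 1000
= 28.5 / 28 * 1000
= 1017.86 N/m

1017.86


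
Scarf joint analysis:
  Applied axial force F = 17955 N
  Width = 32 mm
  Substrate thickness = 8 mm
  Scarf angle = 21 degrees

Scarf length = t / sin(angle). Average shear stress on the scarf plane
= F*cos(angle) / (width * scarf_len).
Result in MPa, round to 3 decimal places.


Scarf length = 8 / sin(21 deg) = 22.3234 mm
cos(21 deg) = 0.933580
Shear = 17955 * 0.933580 / (32 * 22.3234)
= 23.465 MPa

23.465


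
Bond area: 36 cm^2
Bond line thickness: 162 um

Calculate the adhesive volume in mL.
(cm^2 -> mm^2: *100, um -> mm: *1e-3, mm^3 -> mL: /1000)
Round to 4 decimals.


V = 36*100 * 162*1e-3 / 1000
= 0.5832 mL

0.5832


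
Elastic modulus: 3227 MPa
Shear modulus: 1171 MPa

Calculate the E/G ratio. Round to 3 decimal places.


E / G = 3227 / 1171 = 2.756

2.756


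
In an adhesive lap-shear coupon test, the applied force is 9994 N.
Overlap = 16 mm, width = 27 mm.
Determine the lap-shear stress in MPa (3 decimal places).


stress = F / (overlap * width)
= 9994 / (16 * 27)
= 23.134 MPa

23.134


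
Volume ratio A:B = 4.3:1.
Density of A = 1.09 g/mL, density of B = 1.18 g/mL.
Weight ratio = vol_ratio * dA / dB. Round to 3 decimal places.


Wt ratio = 4.3 * 1.09 / 1.18
= 3.972

3.972


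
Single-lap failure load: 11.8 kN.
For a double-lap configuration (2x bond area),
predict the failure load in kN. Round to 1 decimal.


Failure load = 11.8 * 2 = 23.6 kN

23.6


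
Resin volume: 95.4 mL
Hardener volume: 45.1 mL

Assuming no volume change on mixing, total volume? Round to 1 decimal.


V_total = 95.4 + 45.1 = 140.5 mL

140.5


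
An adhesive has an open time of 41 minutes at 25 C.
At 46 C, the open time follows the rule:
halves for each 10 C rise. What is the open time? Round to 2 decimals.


Factor = 2^((46-25)/10) = 4.2871
Open time = 41 / 4.2871 = 9.56 min

9.56


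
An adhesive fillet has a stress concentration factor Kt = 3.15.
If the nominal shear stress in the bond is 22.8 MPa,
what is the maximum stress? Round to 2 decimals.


Max stress = 22.8 * 3.15 = 71.82 MPa

71.82


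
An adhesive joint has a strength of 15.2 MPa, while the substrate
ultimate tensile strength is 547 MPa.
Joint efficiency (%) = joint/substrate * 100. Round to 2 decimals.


Efficiency = 15.2 / 547 * 100
= 2.78%

2.78


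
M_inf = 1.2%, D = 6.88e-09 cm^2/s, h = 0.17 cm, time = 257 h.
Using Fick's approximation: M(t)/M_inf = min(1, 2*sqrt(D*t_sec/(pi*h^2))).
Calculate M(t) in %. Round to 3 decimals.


t = 925200 s
ratio = min(1, 2*sqrt(6.88e-09*925200/(pi*0.0289)))
= 0.529564
M(t) = 1.2 * 0.529564 = 0.635%

0.635


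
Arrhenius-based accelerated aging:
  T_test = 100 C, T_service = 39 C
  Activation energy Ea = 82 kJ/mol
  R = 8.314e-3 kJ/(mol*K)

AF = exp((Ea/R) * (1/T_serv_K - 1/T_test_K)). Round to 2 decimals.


T_test_K = 373.15, T_serv_K = 312.15
AF = exp((82/8.314e-3) * (1/312.15 - 1/373.15))
= 175.07

175.07


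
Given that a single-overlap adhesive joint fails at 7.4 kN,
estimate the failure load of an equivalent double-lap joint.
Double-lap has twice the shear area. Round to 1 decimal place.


Double-lap factor = 2
Expected load = 7.4 * 2 = 14.8 kN

14.8


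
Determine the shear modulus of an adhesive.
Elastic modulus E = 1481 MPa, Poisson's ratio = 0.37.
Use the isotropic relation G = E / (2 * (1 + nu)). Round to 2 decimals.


G = 1481 / (2*(1+0.37)) = 1481 / 2.74
= 540.51 MPa

540.51


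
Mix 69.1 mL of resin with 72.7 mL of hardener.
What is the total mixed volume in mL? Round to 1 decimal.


Total = 69.1 + 72.7 = 141.8 mL

141.8


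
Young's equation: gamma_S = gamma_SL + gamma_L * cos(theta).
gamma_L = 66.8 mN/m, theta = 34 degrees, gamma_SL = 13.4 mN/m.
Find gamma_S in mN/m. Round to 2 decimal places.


cos(34 deg) = 0.829038
gamma_S = 13.4 + 66.8 * 0.829038
= 68.78 mN/m

68.78


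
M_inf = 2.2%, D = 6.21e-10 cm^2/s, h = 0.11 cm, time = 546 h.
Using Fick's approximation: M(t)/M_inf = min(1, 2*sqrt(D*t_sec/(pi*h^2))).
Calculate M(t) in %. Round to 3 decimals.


t = 1965600 s
ratio = min(1, 2*sqrt(6.21e-10*1965600/(pi*0.0121)))
= 0.358390
M(t) = 2.2 * 0.358390 = 0.788%

0.788


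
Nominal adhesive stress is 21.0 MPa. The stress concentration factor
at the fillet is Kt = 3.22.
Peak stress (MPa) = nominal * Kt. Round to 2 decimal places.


Peak = 21.0 * 3.22 = 67.62 MPa

67.62


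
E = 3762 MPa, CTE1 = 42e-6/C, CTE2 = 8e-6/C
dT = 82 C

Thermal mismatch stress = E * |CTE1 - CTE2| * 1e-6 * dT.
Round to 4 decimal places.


= 3762 * 34e-6 * 82
= 10.4885 MPa

10.4885


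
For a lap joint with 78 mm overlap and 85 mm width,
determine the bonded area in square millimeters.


Area = 78 * 85 = 6630 mm^2

6630


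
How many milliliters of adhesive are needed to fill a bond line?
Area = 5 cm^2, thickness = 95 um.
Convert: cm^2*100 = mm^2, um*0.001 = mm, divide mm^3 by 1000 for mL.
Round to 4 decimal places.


= (5 * 100) * (95 * 0.001) / 1000
= 0.0475 mL

0.0475


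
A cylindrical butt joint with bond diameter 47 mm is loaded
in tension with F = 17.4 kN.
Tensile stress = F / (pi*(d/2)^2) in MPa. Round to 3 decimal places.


Area = pi * (47/2)^2 = 1734.9445 mm^2
Stress = 17.4*1000 / 1734.9445
= 10.029 MPa

10.029


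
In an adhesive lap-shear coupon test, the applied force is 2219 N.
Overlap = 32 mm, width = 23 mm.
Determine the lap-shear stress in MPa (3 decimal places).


stress = F / (overlap * width)
= 2219 / (32 * 23)
= 3.015 MPa

3.015


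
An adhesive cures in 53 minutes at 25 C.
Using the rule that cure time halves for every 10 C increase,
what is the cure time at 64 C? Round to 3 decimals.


Factor = 2^((64 - 25) / 10) = 14.9285
Cure time = 53 / 14.9285
= 3.550 minutes

3.550


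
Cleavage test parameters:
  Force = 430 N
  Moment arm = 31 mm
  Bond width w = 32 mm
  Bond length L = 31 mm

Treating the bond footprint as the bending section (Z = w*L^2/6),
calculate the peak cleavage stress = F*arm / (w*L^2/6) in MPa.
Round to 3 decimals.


M = 430 * 31 = 13330 N*mm
Z = 32 * 31^2 / 6 = 30752 / 6 mm^3
sigma = M / Z = 6 * 13330 / 30752 = 79980 / 30752
= 2.601 MPa

2.601


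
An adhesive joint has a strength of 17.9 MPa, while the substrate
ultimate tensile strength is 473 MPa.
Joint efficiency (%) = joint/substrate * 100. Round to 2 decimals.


Efficiency = 17.9 / 473 * 100
= 3.78%

3.78


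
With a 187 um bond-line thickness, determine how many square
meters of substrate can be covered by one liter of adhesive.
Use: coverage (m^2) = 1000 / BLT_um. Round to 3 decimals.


Coverage = 1000 / 187 = 5.348 m^2

5.348


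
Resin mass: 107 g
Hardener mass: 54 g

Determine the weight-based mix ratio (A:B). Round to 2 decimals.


Ratio = 107 / 54 = 1.98

1.98


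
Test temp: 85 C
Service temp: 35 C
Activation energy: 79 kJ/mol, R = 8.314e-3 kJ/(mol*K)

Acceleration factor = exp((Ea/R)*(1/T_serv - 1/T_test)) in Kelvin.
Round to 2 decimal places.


AF = exp((79/0.008314)*(1/308.15 - 1/358.15))
= 74.06

74.06


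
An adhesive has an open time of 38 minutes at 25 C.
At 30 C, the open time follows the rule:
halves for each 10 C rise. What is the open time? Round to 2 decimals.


Factor = 2^((30-25)/10) = 1.4142
Open time = 38 / 1.4142 = 26.87 min

26.87


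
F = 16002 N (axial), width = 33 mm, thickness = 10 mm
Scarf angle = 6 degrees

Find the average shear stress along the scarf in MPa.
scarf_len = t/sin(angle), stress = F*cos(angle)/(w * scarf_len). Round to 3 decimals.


scarf_len = 10/sin(6 deg) = 95.6677
cos(6 deg) = 0.994522
stress = 16002*0.994522/(33*95.6677) = 5.041 MPa

5.041


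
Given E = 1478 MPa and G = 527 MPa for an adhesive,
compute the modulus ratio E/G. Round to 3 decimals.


E/G ratio = 1478 / 527 = 2.805

2.805


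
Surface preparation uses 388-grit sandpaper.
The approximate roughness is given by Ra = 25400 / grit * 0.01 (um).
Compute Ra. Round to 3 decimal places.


Ra = 25400 / 388 * 0.01
= 254 / 388
= 0.655 um

0.655


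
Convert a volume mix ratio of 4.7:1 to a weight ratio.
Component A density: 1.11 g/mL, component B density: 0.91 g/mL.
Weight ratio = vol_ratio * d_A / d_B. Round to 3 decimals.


= 4.7 * 1.11 / 0.91 = 5.733

5.733


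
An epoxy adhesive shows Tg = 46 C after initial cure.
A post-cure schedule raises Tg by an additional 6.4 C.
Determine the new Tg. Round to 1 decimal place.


New Tg = 46 + 6.4
= 52.4 C

52.4


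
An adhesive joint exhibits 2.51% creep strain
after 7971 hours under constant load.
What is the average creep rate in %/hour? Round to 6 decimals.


Creep rate = strain / time
= 2.51 / 7971
= 0.000315 %/h

0.000315


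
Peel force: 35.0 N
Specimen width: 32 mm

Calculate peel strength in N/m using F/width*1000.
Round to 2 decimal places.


Peel strength = 35.0 / 32 * 1000 = 1093.75 N/m

1093.75


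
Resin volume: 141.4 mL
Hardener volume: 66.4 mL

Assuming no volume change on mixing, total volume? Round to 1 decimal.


V_total = 141.4 + 66.4 = 207.8 mL

207.8


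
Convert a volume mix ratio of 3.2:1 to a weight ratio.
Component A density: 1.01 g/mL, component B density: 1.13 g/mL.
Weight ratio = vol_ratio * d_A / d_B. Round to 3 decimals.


= 3.2 * 1.01 / 1.13 = 2.860

2.860


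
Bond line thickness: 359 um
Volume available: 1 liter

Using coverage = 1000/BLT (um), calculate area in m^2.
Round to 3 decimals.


1 L = 1e6 mm^3, thickness = 359 um = 0.359 mm
Area = 1e6 / 0.359 mm^2 = (1e6 / 0.359) / 1e6 m^2 = 1000 / 359 m^2
= 2.786 m^2

2.786


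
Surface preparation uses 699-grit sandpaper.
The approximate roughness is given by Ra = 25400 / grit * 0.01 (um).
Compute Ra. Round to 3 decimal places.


Ra = 25400 / 699 * 0.01
= 254 / 699
= 0.363 um

0.363


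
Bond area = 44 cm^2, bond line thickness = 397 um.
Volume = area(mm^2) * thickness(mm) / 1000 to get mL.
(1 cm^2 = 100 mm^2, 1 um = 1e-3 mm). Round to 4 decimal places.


area_mm2 = 44 * 100 = 4400
blt_mm = 397 * 1e-3 = 0.397
vol_mm3 = 4400 * 0.397 = 1746.8
vol_mL = 1746.8 / 1000 = 1.7468 mL

1.7468


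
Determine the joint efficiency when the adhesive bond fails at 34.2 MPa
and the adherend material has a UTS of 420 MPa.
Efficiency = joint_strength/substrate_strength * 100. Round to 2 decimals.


Joint efficiency = 34.2 / 420 * 100
= 8.14%

8.14


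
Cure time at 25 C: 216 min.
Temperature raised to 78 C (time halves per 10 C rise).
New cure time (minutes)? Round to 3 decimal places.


Acceleration factor = 2^(53/10) = 39.3966
New time = 216 / 39.3966 = 5.483 min

5.483


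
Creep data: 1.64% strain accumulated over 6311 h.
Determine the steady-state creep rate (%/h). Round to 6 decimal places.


Rate = 1.64 / 6311 = 0.000260 %/h

0.000260


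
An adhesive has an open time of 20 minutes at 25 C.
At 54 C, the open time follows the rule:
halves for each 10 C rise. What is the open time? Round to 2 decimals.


Factor = 2^((54-25)/10) = 7.4643
Open time = 20 / 7.4643 = 2.68 min

2.68


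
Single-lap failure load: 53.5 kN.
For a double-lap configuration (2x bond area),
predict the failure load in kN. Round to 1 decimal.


Failure load = 53.5 * 2 = 107.0 kN

107.0


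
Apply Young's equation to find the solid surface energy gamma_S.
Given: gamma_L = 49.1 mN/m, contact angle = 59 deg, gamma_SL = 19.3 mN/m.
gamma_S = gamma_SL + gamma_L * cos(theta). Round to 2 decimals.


theta_rad = 59 * pi/180 = 1.029744
gamma_S = 19.3 + 49.1 * cos(1.029744)
= 44.59 mN/m

44.59


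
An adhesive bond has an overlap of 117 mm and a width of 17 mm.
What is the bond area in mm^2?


Bond area = overlap * width
= 117 * 17
= 1989 mm^2

1989


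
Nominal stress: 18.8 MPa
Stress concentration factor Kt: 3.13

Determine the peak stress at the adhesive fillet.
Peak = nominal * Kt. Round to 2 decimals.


Peak stress = 18.8 * 3.13
= 58.84 MPa

58.84


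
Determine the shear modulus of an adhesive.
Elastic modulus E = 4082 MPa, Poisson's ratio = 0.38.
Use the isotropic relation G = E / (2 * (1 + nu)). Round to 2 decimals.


G = 4082 / (2*(1+0.38)) = 4082 / 2.76
= 1478.99 MPa

1478.99


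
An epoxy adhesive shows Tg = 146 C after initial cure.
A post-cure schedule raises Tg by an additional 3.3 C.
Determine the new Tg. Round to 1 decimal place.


New Tg = 146 + 3.3
= 149.3 C

149.3


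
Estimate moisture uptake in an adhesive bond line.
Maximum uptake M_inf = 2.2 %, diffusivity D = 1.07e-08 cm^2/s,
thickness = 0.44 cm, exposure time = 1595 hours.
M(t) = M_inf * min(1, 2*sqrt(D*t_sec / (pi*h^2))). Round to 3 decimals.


Convert time: 1595 h = 5742000 s
ratio = min(1, 2*sqrt(1.07e-08*5742000/(pi*0.44^2)))
= 0.635661
M(t) = 2.2 * 0.635661 = 1.398%

1.398


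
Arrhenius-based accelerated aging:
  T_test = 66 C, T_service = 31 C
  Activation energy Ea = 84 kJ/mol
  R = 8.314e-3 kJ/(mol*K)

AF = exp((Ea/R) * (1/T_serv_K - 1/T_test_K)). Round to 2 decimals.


T_test_K = 339.15, T_serv_K = 304.15
AF = exp((84/8.314e-3) * (1/304.15 - 1/339.15))
= 30.82

30.82


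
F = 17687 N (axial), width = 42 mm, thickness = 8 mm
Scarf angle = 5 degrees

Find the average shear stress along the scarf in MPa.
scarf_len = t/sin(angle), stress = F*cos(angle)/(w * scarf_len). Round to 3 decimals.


scarf_len = 8/sin(5 deg) = 91.7897
cos(5 deg) = 0.996195
stress = 17687*0.996195/(42*91.7897) = 4.570 MPa

4.570


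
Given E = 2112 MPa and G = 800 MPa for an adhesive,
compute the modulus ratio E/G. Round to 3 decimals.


E/G ratio = 2112 / 800 = 2.640

2.640


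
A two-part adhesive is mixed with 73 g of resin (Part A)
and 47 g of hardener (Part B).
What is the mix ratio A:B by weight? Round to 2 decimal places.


Mix ratio = mass_A / mass_B
= 73 / 47
= 1.55

1.55


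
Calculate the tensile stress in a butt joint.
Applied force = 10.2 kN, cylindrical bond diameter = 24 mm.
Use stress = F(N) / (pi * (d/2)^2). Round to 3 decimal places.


A = pi * 12.0^2 = 452.3893 mm^2
sigma = 10200.0 / 452.3893 = 22.547 MPa

22.547


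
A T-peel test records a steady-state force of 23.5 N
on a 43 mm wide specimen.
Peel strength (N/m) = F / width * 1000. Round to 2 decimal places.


Peel strength = 23.5 / 43 * 1000
= 546.51 N/m

546.51


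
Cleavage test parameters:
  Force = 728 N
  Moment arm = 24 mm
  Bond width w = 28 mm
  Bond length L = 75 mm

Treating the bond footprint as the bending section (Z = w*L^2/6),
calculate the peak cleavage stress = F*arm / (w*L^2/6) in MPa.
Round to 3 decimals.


M = 728 * 24 = 17472 N*mm
Z = 28 * 75^2 / 6 = 157500 / 6 mm^3
sigma = M / Z = 6 * 17472 / 157500 = 104832 / 157500
= 0.666 MPa

0.666


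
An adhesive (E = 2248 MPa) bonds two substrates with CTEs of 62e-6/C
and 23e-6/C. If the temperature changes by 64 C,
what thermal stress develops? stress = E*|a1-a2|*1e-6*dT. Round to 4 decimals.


Stress = 2248 * |62 - 23| * 1e-6 * 64
= 5.6110 MPa

5.6110


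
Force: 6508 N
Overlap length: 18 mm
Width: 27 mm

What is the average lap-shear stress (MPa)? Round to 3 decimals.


Average shear stress = F / (overlap * width)
= 6508 / (18 * 27)
= 13.391 MPa

13.391


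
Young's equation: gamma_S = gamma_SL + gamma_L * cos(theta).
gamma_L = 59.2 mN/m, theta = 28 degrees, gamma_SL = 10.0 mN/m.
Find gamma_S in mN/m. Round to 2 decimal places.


cos(28 deg) = 0.882948
gamma_S = 10.0 + 59.2 * 0.882948
= 62.27 mN/m

62.27


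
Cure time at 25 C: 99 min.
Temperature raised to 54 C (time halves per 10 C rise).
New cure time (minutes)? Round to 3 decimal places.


Acceleration factor = 2^(29/10) = 7.4643
New time = 99 / 7.4643 = 13.263 min

13.263


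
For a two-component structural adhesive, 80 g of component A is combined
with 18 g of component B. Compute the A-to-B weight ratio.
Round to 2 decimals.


Weight ratio A:B = 80 / 18
= 4.44

4.44


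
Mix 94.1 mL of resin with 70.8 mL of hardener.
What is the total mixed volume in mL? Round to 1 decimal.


Total = 94.1 + 70.8 = 164.9 mL

164.9


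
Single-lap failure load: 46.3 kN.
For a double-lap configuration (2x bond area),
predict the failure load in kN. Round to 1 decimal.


Failure load = 46.3 * 2 = 92.6 kN

92.6


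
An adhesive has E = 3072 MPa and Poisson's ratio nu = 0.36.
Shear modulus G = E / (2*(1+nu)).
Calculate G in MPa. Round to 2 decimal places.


G = 3072 / (2*(1+0.36))
= 3072 / 2.72
= 1129.41 MPa

1129.41


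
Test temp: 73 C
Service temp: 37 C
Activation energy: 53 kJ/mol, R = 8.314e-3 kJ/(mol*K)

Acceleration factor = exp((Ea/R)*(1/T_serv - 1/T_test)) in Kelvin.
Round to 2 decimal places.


AF = exp((53/0.008314)*(1/310.15 - 1/346.15))
= 8.48

8.48


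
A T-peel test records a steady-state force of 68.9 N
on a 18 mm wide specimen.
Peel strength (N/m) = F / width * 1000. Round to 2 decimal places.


Peel strength = 68.9 / 18 * 1000
= 3827.78 N/m

3827.78


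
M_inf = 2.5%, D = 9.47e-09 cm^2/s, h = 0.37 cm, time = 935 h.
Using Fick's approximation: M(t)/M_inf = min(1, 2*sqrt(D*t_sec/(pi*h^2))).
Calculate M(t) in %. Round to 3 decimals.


t = 3366000 s
ratio = min(1, 2*sqrt(9.47e-09*3366000/(pi*0.1369)))
= 0.544484
M(t) = 2.5 * 0.544484 = 1.361%

1.361


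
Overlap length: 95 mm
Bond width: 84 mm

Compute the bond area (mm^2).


Bond area = 95 * 84 = 7980 mm^2

7980


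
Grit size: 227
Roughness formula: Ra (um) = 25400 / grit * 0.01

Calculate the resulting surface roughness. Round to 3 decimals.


Ra = 25400 / 227 * 0.01
= 1.119 um

1.119


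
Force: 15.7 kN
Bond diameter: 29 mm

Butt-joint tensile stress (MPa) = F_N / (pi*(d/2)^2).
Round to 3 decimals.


F_N = 15.7 * 1000 = 15700.0 N
A = pi*(14.5)^2 = 660.5199 mm^2
stress = 15700.0 / 660.5199 = 23.769 MPa

23.769


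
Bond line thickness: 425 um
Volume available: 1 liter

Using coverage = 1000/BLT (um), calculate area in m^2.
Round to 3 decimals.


1 L = 1e6 mm^3, thickness = 425 um = 0.425 mm
Area = 1e6 / 0.425 mm^2 = (1e6 / 0.425) / 1e6 m^2 = 1000 / 425 m^2
= 2.353 m^2

2.353


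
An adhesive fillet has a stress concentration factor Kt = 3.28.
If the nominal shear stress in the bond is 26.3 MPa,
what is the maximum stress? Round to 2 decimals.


Max stress = 26.3 * 3.28 = 86.26 MPa

86.26


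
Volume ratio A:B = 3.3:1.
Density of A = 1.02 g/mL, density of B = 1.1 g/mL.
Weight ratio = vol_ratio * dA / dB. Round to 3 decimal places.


Wt ratio = 3.3 * 1.02 / 1.1
= 3.060

3.060


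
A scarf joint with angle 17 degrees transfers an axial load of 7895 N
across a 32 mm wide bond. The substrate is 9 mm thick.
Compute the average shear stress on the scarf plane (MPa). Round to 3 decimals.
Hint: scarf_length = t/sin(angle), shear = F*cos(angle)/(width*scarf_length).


scarf_length = 9 / sin(17 deg) = 30.7827 mm
cos(17 deg) = 0.956305
shear stress = 7895 * 0.956305 / (32 * 30.7827)
= 7.665 MPa

7.665


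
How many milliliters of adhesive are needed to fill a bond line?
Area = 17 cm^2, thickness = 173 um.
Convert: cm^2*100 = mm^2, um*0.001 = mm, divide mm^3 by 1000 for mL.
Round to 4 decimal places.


= (17 * 100) * (173 * 0.001) / 1000
= 0.2941 mL

0.2941


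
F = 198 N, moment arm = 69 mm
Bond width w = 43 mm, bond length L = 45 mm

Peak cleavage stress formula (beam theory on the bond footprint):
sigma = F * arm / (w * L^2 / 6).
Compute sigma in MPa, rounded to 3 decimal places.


sigma = (198 * 69) / (43 * 2025 / 6)
= 13662 * 6 / 87075
= 81972 / 87075
= 0.941 MPa

0.941


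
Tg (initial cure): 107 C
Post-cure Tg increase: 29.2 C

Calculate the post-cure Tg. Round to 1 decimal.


Post-cure Tg = 107 + 29.2 = 136.2 C

136.2


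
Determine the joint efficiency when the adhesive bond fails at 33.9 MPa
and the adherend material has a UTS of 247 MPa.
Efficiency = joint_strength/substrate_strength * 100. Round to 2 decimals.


Joint efficiency = 33.9 / 247 * 100
= 13.72%

13.72


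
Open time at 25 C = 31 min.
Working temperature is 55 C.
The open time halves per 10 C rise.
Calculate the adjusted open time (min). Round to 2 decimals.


factor = 2^((55 - 25) / 10) = 8.0000
ot = 31 / 8.0000 = 3.88 min

3.88


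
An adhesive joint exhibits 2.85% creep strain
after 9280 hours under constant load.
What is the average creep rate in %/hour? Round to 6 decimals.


Creep rate = strain / time
= 2.85 / 9280
= 0.000307 %/h

0.000307


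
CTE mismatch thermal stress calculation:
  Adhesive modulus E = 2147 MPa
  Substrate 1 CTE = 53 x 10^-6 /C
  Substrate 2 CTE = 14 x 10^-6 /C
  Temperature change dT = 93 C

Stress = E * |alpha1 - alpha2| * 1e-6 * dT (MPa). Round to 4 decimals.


delta_alpha = |53 - 14| = 39 x 10^-6/C
Stress = 2147 * 39e-6 * 93
= 7.7872 MPa

7.7872


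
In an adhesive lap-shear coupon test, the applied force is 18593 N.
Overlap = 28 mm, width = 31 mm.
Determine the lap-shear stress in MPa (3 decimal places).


stress = F / (overlap * width)
= 18593 / (28 * 31)
= 21.421 MPa

21.421


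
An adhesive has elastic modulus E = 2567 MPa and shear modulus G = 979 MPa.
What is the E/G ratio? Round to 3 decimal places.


E/G = 2567 / 979 = 2.622

2.622


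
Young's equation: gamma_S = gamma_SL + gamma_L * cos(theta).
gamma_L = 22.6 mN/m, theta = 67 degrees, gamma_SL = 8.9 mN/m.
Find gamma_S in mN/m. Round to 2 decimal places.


cos(67 deg) = 0.390731
gamma_S = 8.9 + 22.6 * 0.390731
= 17.73 mN/m

17.73


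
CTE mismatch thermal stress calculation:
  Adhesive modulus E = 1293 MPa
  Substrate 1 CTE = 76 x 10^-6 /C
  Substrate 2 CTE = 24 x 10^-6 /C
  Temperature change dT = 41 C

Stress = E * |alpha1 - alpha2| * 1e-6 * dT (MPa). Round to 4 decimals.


delta_alpha = |76 - 24| = 52 x 10^-6/C
Stress = 1293 * 52e-6 * 41
= 2.7567 MPa

2.7567
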